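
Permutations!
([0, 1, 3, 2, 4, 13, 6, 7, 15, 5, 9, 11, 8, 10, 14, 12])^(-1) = (2 3)(5 9 10 13)(8 12 15)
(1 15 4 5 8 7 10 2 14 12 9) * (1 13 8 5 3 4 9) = [0, 15, 14, 4, 3, 5, 6, 10, 7, 13, 2, 11, 1, 8, 12, 9] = (1 15 9 13 8 7 10 2 14 12)(3 4)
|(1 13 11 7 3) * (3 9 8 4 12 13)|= |(1 3)(4 12 13 11 7 9 8)|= 14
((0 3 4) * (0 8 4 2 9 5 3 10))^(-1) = ((0 10)(2 9 5 3)(4 8))^(-1) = (0 10)(2 3 5 9)(4 8)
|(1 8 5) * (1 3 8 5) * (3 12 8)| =|(1 5 12 8)| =4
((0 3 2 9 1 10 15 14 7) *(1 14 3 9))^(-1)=(0 7 14 9)(1 2 3 15 10)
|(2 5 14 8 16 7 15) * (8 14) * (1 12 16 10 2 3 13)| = 28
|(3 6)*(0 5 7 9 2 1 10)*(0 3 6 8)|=9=|(0 5 7 9 2 1 10 3 8)|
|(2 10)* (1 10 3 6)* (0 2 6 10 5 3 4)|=15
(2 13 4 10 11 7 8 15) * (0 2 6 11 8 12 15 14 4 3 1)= (0 2 13 3 1)(4 10 8 14)(6 11 7 12 15)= [2, 0, 13, 1, 10, 5, 11, 12, 14, 9, 8, 7, 15, 3, 4, 6]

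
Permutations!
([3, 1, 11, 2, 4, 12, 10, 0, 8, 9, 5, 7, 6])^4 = (12)(0 7 11 2 3)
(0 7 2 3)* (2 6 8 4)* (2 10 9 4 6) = (0 7 2 3)(4 10 9)(6 8) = [7, 1, 3, 0, 10, 5, 8, 2, 6, 4, 9]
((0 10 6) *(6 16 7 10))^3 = (16)(0 6)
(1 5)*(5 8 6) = [0, 8, 2, 3, 4, 1, 5, 7, 6] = (1 8 6 5)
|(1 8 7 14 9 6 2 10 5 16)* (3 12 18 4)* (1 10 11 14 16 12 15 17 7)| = 10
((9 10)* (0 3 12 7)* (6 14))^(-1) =((0 3 12 7)(6 14)(9 10))^(-1) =(0 7 12 3)(6 14)(9 10)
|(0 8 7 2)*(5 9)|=4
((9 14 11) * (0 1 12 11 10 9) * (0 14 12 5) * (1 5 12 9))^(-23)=((0 5)(1 12 11 14 10))^(-23)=(0 5)(1 11 10 12 14)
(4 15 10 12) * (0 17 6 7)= (0 17 6 7)(4 15 10 12)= [17, 1, 2, 3, 15, 5, 7, 0, 8, 9, 12, 11, 4, 13, 14, 10, 16, 6]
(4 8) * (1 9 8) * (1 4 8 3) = [0, 9, 2, 1, 4, 5, 6, 7, 8, 3] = (1 9 3)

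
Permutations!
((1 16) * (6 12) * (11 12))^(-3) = (1 16)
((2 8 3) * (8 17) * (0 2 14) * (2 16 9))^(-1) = (0 14 3 8 17 2 9 16)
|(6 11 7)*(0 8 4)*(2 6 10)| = |(0 8 4)(2 6 11 7 10)| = 15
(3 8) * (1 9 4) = (1 9 4)(3 8) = [0, 9, 2, 8, 1, 5, 6, 7, 3, 4]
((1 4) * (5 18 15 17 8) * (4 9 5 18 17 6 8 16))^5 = ((1 9 5 17 16 4)(6 8 18 15))^5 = (1 4 16 17 5 9)(6 8 18 15)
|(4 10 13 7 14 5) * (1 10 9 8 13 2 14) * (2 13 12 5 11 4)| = |(1 10 13 7)(2 14 11 4 9 8 12 5)| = 8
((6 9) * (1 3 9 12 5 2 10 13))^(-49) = (1 5 3 2 9 10 6 13 12)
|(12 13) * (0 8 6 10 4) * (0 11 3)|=14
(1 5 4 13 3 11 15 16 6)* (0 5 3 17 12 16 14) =(0 5 4 13 17 12 16 6 1 3 11 15 14) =[5, 3, 2, 11, 13, 4, 1, 7, 8, 9, 10, 15, 16, 17, 0, 14, 6, 12]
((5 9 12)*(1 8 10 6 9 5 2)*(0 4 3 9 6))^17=((0 4 3 9 12 2 1 8 10))^17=(0 10 8 1 2 12 9 3 4)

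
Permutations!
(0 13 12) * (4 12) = (0 13 4 12) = [13, 1, 2, 3, 12, 5, 6, 7, 8, 9, 10, 11, 0, 4]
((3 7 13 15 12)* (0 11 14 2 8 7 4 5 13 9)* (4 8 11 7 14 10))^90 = ((0 7 9)(2 11 10 4 5 13 15 12 3 8 14))^90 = (2 10 5 15 3 14 11 4 13 12 8)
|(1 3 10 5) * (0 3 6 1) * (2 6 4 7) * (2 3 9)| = |(0 9 2 6 1 4 7 3 10 5)| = 10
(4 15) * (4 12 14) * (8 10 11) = (4 15 12 14)(8 10 11) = [0, 1, 2, 3, 15, 5, 6, 7, 10, 9, 11, 8, 14, 13, 4, 12]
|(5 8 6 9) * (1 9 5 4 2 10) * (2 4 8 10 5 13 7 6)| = 6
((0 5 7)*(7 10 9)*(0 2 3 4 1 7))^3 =(0 9 10 5)(1 3 7 4 2)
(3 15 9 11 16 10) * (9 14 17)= [0, 1, 2, 15, 4, 5, 6, 7, 8, 11, 3, 16, 12, 13, 17, 14, 10, 9]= (3 15 14 17 9 11 16 10)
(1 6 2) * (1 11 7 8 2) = (1 6)(2 11 7 8) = [0, 6, 11, 3, 4, 5, 1, 8, 2, 9, 10, 7]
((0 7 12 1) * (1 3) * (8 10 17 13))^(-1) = ((0 7 12 3 1)(8 10 17 13))^(-1) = (0 1 3 12 7)(8 13 17 10)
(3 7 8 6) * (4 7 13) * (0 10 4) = [10, 1, 2, 13, 7, 5, 3, 8, 6, 9, 4, 11, 12, 0] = (0 10 4 7 8 6 3 13)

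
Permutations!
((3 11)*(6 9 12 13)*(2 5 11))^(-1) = ((2 5 11 3)(6 9 12 13))^(-1) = (2 3 11 5)(6 13 12 9)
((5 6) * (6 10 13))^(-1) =((5 10 13 6))^(-1) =(5 6 13 10)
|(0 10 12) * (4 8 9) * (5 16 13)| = |(0 10 12)(4 8 9)(5 16 13)| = 3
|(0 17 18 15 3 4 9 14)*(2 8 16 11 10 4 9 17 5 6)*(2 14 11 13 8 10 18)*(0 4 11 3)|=66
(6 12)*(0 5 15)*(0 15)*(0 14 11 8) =(15)(0 5 14 11 8)(6 12) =[5, 1, 2, 3, 4, 14, 12, 7, 0, 9, 10, 8, 6, 13, 11, 15]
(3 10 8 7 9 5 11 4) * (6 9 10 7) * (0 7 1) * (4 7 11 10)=[11, 0, 2, 1, 3, 10, 9, 4, 6, 5, 8, 7]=(0 11 7 4 3 1)(5 10 8 6 9)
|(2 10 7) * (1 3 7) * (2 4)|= 6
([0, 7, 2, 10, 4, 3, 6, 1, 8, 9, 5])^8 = (3 5 10)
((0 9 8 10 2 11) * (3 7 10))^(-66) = (0 2 7 8)(3 9 11 10)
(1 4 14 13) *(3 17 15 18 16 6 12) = (1 4 14 13)(3 17 15 18 16 6 12) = [0, 4, 2, 17, 14, 5, 12, 7, 8, 9, 10, 11, 3, 1, 13, 18, 6, 15, 16]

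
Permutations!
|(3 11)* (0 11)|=3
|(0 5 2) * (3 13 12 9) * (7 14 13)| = |(0 5 2)(3 7 14 13 12 9)| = 6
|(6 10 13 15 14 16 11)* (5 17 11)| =|(5 17 11 6 10 13 15 14 16)| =9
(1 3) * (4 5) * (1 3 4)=(1 4 5)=[0, 4, 2, 3, 5, 1]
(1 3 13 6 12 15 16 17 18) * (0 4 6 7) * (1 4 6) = (0 6 12 15 16 17 18 4 1 3 13 7) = [6, 3, 2, 13, 1, 5, 12, 0, 8, 9, 10, 11, 15, 7, 14, 16, 17, 18, 4]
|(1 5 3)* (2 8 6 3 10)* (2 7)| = |(1 5 10 7 2 8 6 3)| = 8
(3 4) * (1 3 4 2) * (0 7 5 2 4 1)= [7, 3, 0, 4, 1, 2, 6, 5]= (0 7 5 2)(1 3 4)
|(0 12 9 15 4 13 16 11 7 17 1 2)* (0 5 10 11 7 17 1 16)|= |(0 12 9 15 4 13)(1 2 5 10 11 17 16 7)|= 24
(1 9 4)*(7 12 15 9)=(1 7 12 15 9 4)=[0, 7, 2, 3, 1, 5, 6, 12, 8, 4, 10, 11, 15, 13, 14, 9]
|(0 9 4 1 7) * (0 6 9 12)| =10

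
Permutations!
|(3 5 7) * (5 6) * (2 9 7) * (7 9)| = 5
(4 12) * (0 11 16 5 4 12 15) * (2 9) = (0 11 16 5 4 15)(2 9) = [11, 1, 9, 3, 15, 4, 6, 7, 8, 2, 10, 16, 12, 13, 14, 0, 5]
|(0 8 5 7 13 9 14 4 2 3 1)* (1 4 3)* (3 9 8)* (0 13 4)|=|(0 3)(1 13 8 5 7 4 2)(9 14)|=14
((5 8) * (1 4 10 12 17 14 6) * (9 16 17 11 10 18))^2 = (1 18 16 14)(4 9 17 6)(10 11 12)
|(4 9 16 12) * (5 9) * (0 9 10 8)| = 8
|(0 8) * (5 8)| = |(0 5 8)| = 3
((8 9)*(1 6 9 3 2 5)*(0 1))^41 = ((0 1 6 9 8 3 2 5))^41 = (0 1 6 9 8 3 2 5)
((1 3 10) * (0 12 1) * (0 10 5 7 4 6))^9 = (0 12 1 3 5 7 4 6)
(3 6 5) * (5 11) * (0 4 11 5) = [4, 1, 2, 6, 11, 3, 5, 7, 8, 9, 10, 0] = (0 4 11)(3 6 5)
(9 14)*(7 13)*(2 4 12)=(2 4 12)(7 13)(9 14)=[0, 1, 4, 3, 12, 5, 6, 13, 8, 14, 10, 11, 2, 7, 9]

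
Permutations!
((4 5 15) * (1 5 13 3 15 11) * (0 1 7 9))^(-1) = (0 9 7 11 5 1)(3 13 4 15)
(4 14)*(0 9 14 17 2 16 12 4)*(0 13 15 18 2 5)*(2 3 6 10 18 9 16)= (0 16 12 4 17 5)(3 6 10 18)(9 14 13 15)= [16, 1, 2, 6, 17, 0, 10, 7, 8, 14, 18, 11, 4, 15, 13, 9, 12, 5, 3]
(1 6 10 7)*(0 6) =(0 6 10 7 1) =[6, 0, 2, 3, 4, 5, 10, 1, 8, 9, 7]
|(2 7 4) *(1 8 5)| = |(1 8 5)(2 7 4)| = 3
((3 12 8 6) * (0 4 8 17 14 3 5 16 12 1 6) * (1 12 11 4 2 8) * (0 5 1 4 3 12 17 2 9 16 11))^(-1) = (0 16 9)(1 6)(2 12 14 17 3 11 5 8)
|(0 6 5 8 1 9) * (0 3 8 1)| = 7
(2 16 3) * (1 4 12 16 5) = [0, 4, 5, 2, 12, 1, 6, 7, 8, 9, 10, 11, 16, 13, 14, 15, 3] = (1 4 12 16 3 2 5)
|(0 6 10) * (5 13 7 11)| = |(0 6 10)(5 13 7 11)| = 12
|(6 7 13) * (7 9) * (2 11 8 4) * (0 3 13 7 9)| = |(0 3 13 6)(2 11 8 4)| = 4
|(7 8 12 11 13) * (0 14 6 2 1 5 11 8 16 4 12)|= |(0 14 6 2 1 5 11 13 7 16 4 12 8)|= 13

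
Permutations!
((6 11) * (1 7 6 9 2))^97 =((1 7 6 11 9 2))^97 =(1 7 6 11 9 2)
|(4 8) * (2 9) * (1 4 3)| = 4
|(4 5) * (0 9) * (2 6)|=|(0 9)(2 6)(4 5)|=2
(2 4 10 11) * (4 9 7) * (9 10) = [0, 1, 10, 3, 9, 5, 6, 4, 8, 7, 11, 2] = (2 10 11)(4 9 7)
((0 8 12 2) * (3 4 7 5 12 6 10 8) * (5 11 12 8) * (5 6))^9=(0 4 11 2 3 7 12)(5 8)(6 10)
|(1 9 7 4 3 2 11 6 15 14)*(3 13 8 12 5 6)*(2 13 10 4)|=26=|(1 9 7 2 11 3 13 8 12 5 6 15 14)(4 10)|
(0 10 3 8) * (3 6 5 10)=[3, 1, 2, 8, 4, 10, 5, 7, 0, 9, 6]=(0 3 8)(5 10 6)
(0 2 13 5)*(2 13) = [13, 1, 2, 3, 4, 0, 6, 7, 8, 9, 10, 11, 12, 5] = (0 13 5)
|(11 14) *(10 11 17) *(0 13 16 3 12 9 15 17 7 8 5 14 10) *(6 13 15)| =|(0 15 17)(3 12 9 6 13 16)(5 14 7 8)(10 11)| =12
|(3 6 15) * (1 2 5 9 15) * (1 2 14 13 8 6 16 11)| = |(1 14 13 8 6 2 5 9 15 3 16 11)| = 12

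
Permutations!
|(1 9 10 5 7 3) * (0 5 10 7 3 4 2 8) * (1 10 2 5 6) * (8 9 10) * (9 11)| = |(0 6 1 10 2 11 9 7 4 5 3 8)| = 12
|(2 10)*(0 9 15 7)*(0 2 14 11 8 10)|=|(0 9 15 7 2)(8 10 14 11)|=20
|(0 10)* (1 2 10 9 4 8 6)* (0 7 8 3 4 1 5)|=|(0 9 1 2 10 7 8 6 5)(3 4)|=18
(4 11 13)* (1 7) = (1 7)(4 11 13) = [0, 7, 2, 3, 11, 5, 6, 1, 8, 9, 10, 13, 12, 4]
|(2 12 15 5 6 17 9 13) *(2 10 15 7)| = |(2 12 7)(5 6 17 9 13 10 15)| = 21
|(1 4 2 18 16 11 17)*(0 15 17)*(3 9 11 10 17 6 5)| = 7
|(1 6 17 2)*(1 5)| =|(1 6 17 2 5)| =5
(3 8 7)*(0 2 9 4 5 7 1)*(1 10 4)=(0 2 9 1)(3 8 10 4 5 7)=[2, 0, 9, 8, 5, 7, 6, 3, 10, 1, 4]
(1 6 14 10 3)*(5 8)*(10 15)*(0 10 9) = (0 10 3 1 6 14 15 9)(5 8) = [10, 6, 2, 1, 4, 8, 14, 7, 5, 0, 3, 11, 12, 13, 15, 9]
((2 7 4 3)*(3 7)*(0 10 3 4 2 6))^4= ((0 10 3 6)(2 4 7))^4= (10)(2 4 7)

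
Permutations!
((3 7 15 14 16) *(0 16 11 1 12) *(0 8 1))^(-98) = (16)(1 12 8) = ((0 16 3 7 15 14 11)(1 12 8))^(-98)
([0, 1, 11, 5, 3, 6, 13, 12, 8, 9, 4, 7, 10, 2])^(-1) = [0, 1, 13, 4, 10, 3, 5, 11, 8, 9, 12, 2, 7, 6]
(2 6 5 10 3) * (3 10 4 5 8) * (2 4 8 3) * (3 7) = [0, 1, 6, 4, 5, 8, 7, 3, 2, 9, 10] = (10)(2 6 7 3 4 5 8)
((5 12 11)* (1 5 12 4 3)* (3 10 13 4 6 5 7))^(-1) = (1 3 7)(4 13 10)(5 6)(11 12)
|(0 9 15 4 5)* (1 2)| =10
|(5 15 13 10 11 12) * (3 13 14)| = 8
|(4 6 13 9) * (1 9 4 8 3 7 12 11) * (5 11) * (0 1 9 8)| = |(0 1 8 3 7 12 5 11 9)(4 6 13)| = 9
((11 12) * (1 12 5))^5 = (1 12 11 5)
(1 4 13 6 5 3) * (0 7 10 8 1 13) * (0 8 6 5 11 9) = (0 7 10 6 11 9)(1 4 8)(3 13 5) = [7, 4, 2, 13, 8, 3, 11, 10, 1, 0, 6, 9, 12, 5]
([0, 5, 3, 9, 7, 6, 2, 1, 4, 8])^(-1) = [0, 7, 6, 2, 8, 1, 5, 4, 9, 3]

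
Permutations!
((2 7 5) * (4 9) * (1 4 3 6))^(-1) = (1 6 3 9 4)(2 5 7)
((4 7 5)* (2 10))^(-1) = ((2 10)(4 7 5))^(-1) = (2 10)(4 5 7)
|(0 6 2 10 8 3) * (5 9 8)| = |(0 6 2 10 5 9 8 3)| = 8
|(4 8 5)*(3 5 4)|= 2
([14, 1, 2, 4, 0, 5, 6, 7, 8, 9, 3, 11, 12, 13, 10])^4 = (0 4 3 10 14)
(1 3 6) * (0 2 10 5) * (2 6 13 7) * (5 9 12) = (0 6 1 3 13 7 2 10 9 12 5) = [6, 3, 10, 13, 4, 0, 1, 2, 8, 12, 9, 11, 5, 7]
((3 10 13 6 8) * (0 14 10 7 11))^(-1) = ((0 14 10 13 6 8 3 7 11))^(-1) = (0 11 7 3 8 6 13 10 14)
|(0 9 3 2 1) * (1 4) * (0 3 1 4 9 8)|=4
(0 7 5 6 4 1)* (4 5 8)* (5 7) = [5, 0, 2, 3, 1, 6, 7, 8, 4] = (0 5 6 7 8 4 1)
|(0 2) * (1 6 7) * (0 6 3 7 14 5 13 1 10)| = 10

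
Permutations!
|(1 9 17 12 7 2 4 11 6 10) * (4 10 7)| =|(1 9 17 12 4 11 6 7 2 10)| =10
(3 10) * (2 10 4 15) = (2 10 3 4 15) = [0, 1, 10, 4, 15, 5, 6, 7, 8, 9, 3, 11, 12, 13, 14, 2]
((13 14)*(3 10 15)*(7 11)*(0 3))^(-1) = (0 15 10 3)(7 11)(13 14)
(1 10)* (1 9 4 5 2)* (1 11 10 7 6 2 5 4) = (1 7 6 2 11 10 9) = [0, 7, 11, 3, 4, 5, 2, 6, 8, 1, 9, 10]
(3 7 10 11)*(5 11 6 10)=(3 7 5 11)(6 10)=[0, 1, 2, 7, 4, 11, 10, 5, 8, 9, 6, 3]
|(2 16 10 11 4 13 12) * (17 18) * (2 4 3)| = |(2 16 10 11 3)(4 13 12)(17 18)| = 30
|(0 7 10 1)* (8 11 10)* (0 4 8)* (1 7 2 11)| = 15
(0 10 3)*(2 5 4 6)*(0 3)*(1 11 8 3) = [10, 11, 5, 1, 6, 4, 2, 7, 3, 9, 0, 8] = (0 10)(1 11 8 3)(2 5 4 6)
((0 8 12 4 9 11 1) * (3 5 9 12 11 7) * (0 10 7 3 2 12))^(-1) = (0 4 12 2 7 10 1 11 8)(3 9 5)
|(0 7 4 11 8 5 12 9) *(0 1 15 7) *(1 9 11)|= 4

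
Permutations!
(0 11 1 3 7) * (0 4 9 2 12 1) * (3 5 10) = [11, 5, 12, 7, 9, 10, 6, 4, 8, 2, 3, 0, 1] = (0 11)(1 5 10 3 7 4 9 2 12)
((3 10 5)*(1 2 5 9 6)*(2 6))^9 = ((1 6)(2 5 3 10 9))^9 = (1 6)(2 9 10 3 5)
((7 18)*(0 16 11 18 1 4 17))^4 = ((0 16 11 18 7 1 4 17))^4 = (0 7)(1 16)(4 11)(17 18)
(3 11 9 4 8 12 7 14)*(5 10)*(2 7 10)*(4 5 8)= (2 7 14 3 11 9 5)(8 12 10)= [0, 1, 7, 11, 4, 2, 6, 14, 12, 5, 8, 9, 10, 13, 3]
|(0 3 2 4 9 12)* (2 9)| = 4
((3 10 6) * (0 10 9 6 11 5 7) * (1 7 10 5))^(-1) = (0 7 1 11 10 5)(3 6 9) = ((0 5 10 11 1 7)(3 9 6))^(-1)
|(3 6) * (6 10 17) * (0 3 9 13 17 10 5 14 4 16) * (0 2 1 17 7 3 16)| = |(0 16 2 1 17 6 9 13 7 3 5 14 4)| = 13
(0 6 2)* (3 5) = (0 6 2)(3 5) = [6, 1, 0, 5, 4, 3, 2]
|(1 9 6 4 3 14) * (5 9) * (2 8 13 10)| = 28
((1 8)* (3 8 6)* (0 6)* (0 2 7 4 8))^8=(0 3 6)(1 4 2 8 7)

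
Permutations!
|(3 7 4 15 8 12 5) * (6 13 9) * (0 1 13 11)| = 42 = |(0 1 13 9 6 11)(3 7 4 15 8 12 5)|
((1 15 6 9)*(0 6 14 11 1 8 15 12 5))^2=(0 9 15 11 12)(1 5 6 8 14)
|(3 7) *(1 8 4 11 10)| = |(1 8 4 11 10)(3 7)| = 10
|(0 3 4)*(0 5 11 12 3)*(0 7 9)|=|(0 7 9)(3 4 5 11 12)|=15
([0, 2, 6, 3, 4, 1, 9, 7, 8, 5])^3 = (1 9 2 5 6)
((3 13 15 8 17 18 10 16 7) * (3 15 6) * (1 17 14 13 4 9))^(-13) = ((1 17 18 10 16 7 15 8 14 13 6 3 4 9))^(-13) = (1 17 18 10 16 7 15 8 14 13 6 3 4 9)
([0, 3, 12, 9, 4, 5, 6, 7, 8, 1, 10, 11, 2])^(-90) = [0, 1, 2, 3, 4, 5, 6, 7, 8, 9, 10, 11, 12]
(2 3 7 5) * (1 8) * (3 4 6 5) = (1 8)(2 4 6 5)(3 7) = [0, 8, 4, 7, 6, 2, 5, 3, 1]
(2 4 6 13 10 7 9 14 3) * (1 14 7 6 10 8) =(1 14 3 2 4 10 6 13 8)(7 9) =[0, 14, 4, 2, 10, 5, 13, 9, 1, 7, 6, 11, 12, 8, 3]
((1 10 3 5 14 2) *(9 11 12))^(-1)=(1 2 14 5 3 10)(9 12 11)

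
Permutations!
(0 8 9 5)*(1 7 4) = (0 8 9 5)(1 7 4) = [8, 7, 2, 3, 1, 0, 6, 4, 9, 5]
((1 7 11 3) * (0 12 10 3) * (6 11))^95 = ((0 12 10 3 1 7 6 11))^95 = (0 11 6 7 1 3 10 12)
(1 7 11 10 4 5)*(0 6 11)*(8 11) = [6, 7, 2, 3, 5, 1, 8, 0, 11, 9, 4, 10] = (0 6 8 11 10 4 5 1 7)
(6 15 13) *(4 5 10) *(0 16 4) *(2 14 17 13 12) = [16, 1, 14, 3, 5, 10, 15, 7, 8, 9, 0, 11, 2, 6, 17, 12, 4, 13] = (0 16 4 5 10)(2 14 17 13 6 15 12)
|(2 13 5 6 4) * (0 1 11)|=15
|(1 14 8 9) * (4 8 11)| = 6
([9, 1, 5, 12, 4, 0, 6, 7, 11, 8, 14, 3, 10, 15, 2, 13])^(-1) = [5, 1, 14, 11, 4, 2, 6, 7, 9, 0, 12, 8, 3, 15, 10, 13]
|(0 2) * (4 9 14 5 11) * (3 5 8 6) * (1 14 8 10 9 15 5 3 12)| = |(0 2)(1 14 10 9 8 6 12)(4 15 5 11)| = 28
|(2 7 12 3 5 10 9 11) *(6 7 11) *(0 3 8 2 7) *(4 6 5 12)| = 9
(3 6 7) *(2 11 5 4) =(2 11 5 4)(3 6 7) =[0, 1, 11, 6, 2, 4, 7, 3, 8, 9, 10, 5]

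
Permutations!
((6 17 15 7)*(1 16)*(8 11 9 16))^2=((1 8 11 9 16)(6 17 15 7))^2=(1 11 16 8 9)(6 15)(7 17)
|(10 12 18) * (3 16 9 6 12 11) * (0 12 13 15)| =11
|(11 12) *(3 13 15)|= 6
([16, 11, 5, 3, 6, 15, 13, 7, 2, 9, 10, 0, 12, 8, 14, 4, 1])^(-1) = (0 11 1 16)(2 8 13 6 4 15 5)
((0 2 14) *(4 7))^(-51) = ((0 2 14)(4 7))^(-51) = (14)(4 7)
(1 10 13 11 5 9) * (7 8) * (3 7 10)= (1 3 7 8 10 13 11 5 9)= [0, 3, 2, 7, 4, 9, 6, 8, 10, 1, 13, 5, 12, 11]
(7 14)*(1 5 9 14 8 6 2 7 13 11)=[0, 5, 7, 3, 4, 9, 2, 8, 6, 14, 10, 1, 12, 11, 13]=(1 5 9 14 13 11)(2 7 8 6)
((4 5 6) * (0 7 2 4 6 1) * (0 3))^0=(7)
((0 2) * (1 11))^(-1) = (0 2)(1 11)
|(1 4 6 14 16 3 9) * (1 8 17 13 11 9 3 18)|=|(1 4 6 14 16 18)(8 17 13 11 9)|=30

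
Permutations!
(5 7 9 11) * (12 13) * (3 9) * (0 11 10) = [11, 1, 2, 9, 4, 7, 6, 3, 8, 10, 0, 5, 13, 12] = (0 11 5 7 3 9 10)(12 13)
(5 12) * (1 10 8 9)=(1 10 8 9)(5 12)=[0, 10, 2, 3, 4, 12, 6, 7, 9, 1, 8, 11, 5]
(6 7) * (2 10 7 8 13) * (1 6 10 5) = (1 6 8 13 2 5)(7 10) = [0, 6, 5, 3, 4, 1, 8, 10, 13, 9, 7, 11, 12, 2]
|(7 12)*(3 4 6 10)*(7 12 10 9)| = 6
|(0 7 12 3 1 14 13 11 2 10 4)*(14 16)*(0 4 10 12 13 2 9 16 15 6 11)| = 30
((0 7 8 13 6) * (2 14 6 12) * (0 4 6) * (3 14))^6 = (0 3 12 8)(2 13 7 14)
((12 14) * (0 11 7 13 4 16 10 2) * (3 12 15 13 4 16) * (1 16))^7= ((0 11 7 4 3 12 14 15 13 1 16 10 2))^7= (0 15 11 13 7 1 4 16 3 10 12 2 14)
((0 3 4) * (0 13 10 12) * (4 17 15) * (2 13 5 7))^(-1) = (0 12 10 13 2 7 5 4 15 17 3)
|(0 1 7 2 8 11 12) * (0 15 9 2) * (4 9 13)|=|(0 1 7)(2 8 11 12 15 13 4 9)|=24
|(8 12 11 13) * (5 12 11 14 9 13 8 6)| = 6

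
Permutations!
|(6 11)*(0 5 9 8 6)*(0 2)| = 7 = |(0 5 9 8 6 11 2)|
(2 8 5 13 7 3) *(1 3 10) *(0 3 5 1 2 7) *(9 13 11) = [3, 5, 8, 7, 4, 11, 6, 10, 1, 13, 2, 9, 12, 0] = (0 3 7 10 2 8 1 5 11 9 13)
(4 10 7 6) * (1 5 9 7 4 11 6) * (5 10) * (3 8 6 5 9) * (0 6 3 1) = (0 6 11 5 1 10 4 9 7)(3 8) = [6, 10, 2, 8, 9, 1, 11, 0, 3, 7, 4, 5]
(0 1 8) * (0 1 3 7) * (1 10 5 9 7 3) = (0 1 8 10 5 9 7) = [1, 8, 2, 3, 4, 9, 6, 0, 10, 7, 5]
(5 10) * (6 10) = (5 6 10) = [0, 1, 2, 3, 4, 6, 10, 7, 8, 9, 5]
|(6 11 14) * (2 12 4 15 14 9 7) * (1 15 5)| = |(1 15 14 6 11 9 7 2 12 4 5)| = 11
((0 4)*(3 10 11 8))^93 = ((0 4)(3 10 11 8))^93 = (0 4)(3 10 11 8)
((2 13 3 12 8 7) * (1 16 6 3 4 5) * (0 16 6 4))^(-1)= ((0 16 4 5 1 6 3 12 8 7 2 13))^(-1)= (0 13 2 7 8 12 3 6 1 5 4 16)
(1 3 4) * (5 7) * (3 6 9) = (1 6 9 3 4)(5 7) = [0, 6, 2, 4, 1, 7, 9, 5, 8, 3]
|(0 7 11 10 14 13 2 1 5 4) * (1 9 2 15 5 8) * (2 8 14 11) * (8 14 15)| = |(0 7 2 9 14 13 8 1 15 5 4)(10 11)| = 22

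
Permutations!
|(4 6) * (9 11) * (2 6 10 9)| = |(2 6 4 10 9 11)| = 6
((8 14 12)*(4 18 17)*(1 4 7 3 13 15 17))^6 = ((1 4 18)(3 13 15 17 7)(8 14 12))^6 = (18)(3 13 15 17 7)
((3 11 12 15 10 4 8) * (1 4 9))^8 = (1 9 10 15 12 11 3 8 4)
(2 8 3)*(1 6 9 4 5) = (1 6 9 4 5)(2 8 3) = [0, 6, 8, 2, 5, 1, 9, 7, 3, 4]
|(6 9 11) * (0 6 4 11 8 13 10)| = 6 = |(0 6 9 8 13 10)(4 11)|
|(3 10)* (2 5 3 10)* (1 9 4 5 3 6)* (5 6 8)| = |(10)(1 9 4 6)(2 3)(5 8)| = 4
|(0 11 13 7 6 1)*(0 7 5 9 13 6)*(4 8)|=30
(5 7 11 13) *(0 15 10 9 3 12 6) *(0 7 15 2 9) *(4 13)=[2, 1, 9, 12, 13, 15, 7, 11, 8, 3, 0, 4, 6, 5, 14, 10]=(0 2 9 3 12 6 7 11 4 13 5 15 10)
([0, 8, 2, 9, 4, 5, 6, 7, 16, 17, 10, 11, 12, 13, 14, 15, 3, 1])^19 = [0, 8, 2, 9, 4, 5, 6, 7, 16, 17, 10, 11, 12, 13, 14, 15, 3, 1]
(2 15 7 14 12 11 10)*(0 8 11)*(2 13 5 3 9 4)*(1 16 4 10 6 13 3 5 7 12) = (0 8 11 6 13 7 14 1 16 4 2 15 12)(3 9 10) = [8, 16, 15, 9, 2, 5, 13, 14, 11, 10, 3, 6, 0, 7, 1, 12, 4]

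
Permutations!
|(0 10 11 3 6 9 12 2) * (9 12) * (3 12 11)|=7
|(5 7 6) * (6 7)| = 2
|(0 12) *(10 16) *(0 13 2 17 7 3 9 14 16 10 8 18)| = 12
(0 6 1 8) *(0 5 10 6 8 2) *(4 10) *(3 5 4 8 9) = [9, 2, 0, 5, 10, 8, 1, 7, 4, 3, 6] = (0 9 3 5 8 4 10 6 1 2)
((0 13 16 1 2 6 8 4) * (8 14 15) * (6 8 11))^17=((0 13 16 1 2 8 4)(6 14 15 11))^17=(0 1 4 16 8 13 2)(6 14 15 11)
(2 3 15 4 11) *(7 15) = (2 3 7 15 4 11) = [0, 1, 3, 7, 11, 5, 6, 15, 8, 9, 10, 2, 12, 13, 14, 4]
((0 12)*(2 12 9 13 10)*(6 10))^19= (0 2 6 9 12 10 13)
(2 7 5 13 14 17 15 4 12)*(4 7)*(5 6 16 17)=[0, 1, 4, 3, 12, 13, 16, 6, 8, 9, 10, 11, 2, 14, 5, 7, 17, 15]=(2 4 12)(5 13 14)(6 16 17 15 7)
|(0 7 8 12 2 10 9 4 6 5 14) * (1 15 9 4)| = |(0 7 8 12 2 10 4 6 5 14)(1 15 9)| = 30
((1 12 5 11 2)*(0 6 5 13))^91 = ((0 6 5 11 2 1 12 13))^91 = (0 11 12 6 2 13 5 1)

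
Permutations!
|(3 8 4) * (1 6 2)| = 3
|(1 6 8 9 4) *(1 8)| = |(1 6)(4 8 9)| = 6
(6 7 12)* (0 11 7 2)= [11, 1, 0, 3, 4, 5, 2, 12, 8, 9, 10, 7, 6]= (0 11 7 12 6 2)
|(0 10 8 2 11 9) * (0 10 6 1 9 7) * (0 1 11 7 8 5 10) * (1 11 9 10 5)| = 12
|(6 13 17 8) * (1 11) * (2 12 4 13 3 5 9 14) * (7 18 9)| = |(1 11)(2 12 4 13 17 8 6 3 5 7 18 9 14)| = 26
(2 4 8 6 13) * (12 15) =(2 4 8 6 13)(12 15) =[0, 1, 4, 3, 8, 5, 13, 7, 6, 9, 10, 11, 15, 2, 14, 12]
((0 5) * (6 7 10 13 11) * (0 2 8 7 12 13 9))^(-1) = ((0 5 2 8 7 10 9)(6 12 13 11))^(-1) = (0 9 10 7 8 2 5)(6 11 13 12)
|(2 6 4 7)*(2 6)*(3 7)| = |(3 7 6 4)| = 4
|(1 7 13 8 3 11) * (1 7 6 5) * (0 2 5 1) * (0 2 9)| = 10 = |(0 9)(1 6)(2 5)(3 11 7 13 8)|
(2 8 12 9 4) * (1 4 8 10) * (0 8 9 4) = (0 8 12 4 2 10 1) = [8, 0, 10, 3, 2, 5, 6, 7, 12, 9, 1, 11, 4]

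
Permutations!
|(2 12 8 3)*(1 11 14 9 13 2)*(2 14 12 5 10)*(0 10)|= |(0 10 2 5)(1 11 12 8 3)(9 13 14)|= 60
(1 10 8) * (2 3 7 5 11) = (1 10 8)(2 3 7 5 11) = [0, 10, 3, 7, 4, 11, 6, 5, 1, 9, 8, 2]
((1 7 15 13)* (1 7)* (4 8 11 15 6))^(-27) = (4 8 11 15 13 7 6)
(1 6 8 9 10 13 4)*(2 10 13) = (1 6 8 9 13 4)(2 10) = [0, 6, 10, 3, 1, 5, 8, 7, 9, 13, 2, 11, 12, 4]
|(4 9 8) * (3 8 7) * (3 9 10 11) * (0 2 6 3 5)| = 18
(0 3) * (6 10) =[3, 1, 2, 0, 4, 5, 10, 7, 8, 9, 6] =(0 3)(6 10)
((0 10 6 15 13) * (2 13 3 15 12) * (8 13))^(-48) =(15)(0 10 6 12 2 8 13)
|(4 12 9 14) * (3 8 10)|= 12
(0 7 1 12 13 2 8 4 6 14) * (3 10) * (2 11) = (0 7 1 12 13 11 2 8 4 6 14)(3 10) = [7, 12, 8, 10, 6, 5, 14, 1, 4, 9, 3, 2, 13, 11, 0]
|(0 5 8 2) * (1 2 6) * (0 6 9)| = |(0 5 8 9)(1 2 6)| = 12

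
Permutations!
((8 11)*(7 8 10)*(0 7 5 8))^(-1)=(0 7)(5 10 11 8)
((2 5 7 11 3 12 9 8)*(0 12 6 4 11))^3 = ((0 12 9 8 2 5 7)(3 6 4 11))^3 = (0 8 7 9 5 12 2)(3 11 4 6)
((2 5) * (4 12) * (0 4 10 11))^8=((0 4 12 10 11)(2 5))^8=(0 10 4 11 12)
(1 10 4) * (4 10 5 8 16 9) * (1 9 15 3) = (1 5 8 16 15 3)(4 9) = [0, 5, 2, 1, 9, 8, 6, 7, 16, 4, 10, 11, 12, 13, 14, 3, 15]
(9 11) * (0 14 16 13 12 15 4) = [14, 1, 2, 3, 0, 5, 6, 7, 8, 11, 10, 9, 15, 12, 16, 4, 13] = (0 14 16 13 12 15 4)(9 11)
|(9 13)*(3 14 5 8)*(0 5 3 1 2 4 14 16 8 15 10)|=28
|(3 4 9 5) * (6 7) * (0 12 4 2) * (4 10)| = 8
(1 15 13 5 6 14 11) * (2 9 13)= (1 15 2 9 13 5 6 14 11)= [0, 15, 9, 3, 4, 6, 14, 7, 8, 13, 10, 1, 12, 5, 11, 2]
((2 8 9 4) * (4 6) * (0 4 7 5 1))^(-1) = (0 1 5 7 6 9 8 2 4)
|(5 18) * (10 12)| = |(5 18)(10 12)| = 2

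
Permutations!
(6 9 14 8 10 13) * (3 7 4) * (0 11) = (0 11)(3 7 4)(6 9 14 8 10 13) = [11, 1, 2, 7, 3, 5, 9, 4, 10, 14, 13, 0, 12, 6, 8]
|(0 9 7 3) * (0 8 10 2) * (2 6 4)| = |(0 9 7 3 8 10 6 4 2)| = 9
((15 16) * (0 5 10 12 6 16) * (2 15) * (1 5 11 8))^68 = ((0 11 8 1 5 10 12 6 16 2 15))^68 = (0 8 5 12 16 15 11 1 10 6 2)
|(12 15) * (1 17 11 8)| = 4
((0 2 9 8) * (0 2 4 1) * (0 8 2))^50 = ((0 4 1 8)(2 9))^50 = (9)(0 1)(4 8)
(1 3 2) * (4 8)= (1 3 2)(4 8)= [0, 3, 1, 2, 8, 5, 6, 7, 4]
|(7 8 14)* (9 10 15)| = |(7 8 14)(9 10 15)| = 3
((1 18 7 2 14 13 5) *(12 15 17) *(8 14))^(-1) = ((1 18 7 2 8 14 13 5)(12 15 17))^(-1) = (1 5 13 14 8 2 7 18)(12 17 15)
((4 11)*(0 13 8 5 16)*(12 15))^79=(0 16 5 8 13)(4 11)(12 15)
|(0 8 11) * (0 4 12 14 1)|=|(0 8 11 4 12 14 1)|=7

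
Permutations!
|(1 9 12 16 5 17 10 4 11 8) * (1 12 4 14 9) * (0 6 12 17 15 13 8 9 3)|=12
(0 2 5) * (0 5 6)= (0 2 6)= [2, 1, 6, 3, 4, 5, 0]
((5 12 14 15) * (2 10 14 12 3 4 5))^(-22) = ((2 10 14 15)(3 4 5))^(-22) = (2 14)(3 5 4)(10 15)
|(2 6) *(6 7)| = 3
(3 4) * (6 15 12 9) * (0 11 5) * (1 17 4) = (0 11 5)(1 17 4 3)(6 15 12 9) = [11, 17, 2, 1, 3, 0, 15, 7, 8, 6, 10, 5, 9, 13, 14, 12, 16, 4]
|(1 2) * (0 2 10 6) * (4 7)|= |(0 2 1 10 6)(4 7)|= 10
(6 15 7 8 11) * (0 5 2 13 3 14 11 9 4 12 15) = [5, 1, 13, 14, 12, 2, 0, 8, 9, 4, 10, 6, 15, 3, 11, 7] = (0 5 2 13 3 14 11 6)(4 12 15 7 8 9)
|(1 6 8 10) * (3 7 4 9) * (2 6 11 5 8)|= |(1 11 5 8 10)(2 6)(3 7 4 9)|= 20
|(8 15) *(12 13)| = |(8 15)(12 13)| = 2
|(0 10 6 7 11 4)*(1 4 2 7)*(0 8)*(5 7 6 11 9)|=|(0 10 11 2 6 1 4 8)(5 7 9)|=24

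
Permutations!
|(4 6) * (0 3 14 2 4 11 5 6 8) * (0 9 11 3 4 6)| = 12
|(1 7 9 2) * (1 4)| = |(1 7 9 2 4)| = 5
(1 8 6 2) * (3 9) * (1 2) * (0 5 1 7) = (0 5 1 8 6 7)(3 9) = [5, 8, 2, 9, 4, 1, 7, 0, 6, 3]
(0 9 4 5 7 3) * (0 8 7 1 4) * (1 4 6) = [9, 6, 2, 8, 5, 4, 1, 3, 7, 0] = (0 9)(1 6)(3 8 7)(4 5)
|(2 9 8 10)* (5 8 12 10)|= |(2 9 12 10)(5 8)|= 4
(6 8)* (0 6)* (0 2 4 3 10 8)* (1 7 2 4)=(0 6)(1 7 2)(3 10 8 4)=[6, 7, 1, 10, 3, 5, 0, 2, 4, 9, 8]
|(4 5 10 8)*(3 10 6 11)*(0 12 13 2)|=28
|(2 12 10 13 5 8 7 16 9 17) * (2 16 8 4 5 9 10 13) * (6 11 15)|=42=|(2 12 13 9 17 16 10)(4 5)(6 11 15)(7 8)|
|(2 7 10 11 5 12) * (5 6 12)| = |(2 7 10 11 6 12)| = 6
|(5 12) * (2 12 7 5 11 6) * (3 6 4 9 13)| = |(2 12 11 4 9 13 3 6)(5 7)| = 8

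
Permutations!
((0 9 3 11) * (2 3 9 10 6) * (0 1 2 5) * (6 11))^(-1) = ((0 10 11 1 2 3 6 5))^(-1) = (0 5 6 3 2 1 11 10)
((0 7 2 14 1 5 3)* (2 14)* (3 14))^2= (0 3 7)(1 14 5)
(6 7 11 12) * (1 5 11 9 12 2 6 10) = (1 5 11 2 6 7 9 12 10) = [0, 5, 6, 3, 4, 11, 7, 9, 8, 12, 1, 2, 10]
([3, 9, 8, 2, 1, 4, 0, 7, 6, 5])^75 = (1 4 5 9)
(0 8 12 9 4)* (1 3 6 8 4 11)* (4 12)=(0 12 9 11 1 3 6 8 4)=[12, 3, 2, 6, 0, 5, 8, 7, 4, 11, 10, 1, 9]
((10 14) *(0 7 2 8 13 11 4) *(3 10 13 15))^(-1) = ((0 7 2 8 15 3 10 14 13 11 4))^(-1) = (0 4 11 13 14 10 3 15 8 2 7)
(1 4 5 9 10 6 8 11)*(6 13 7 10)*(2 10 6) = (1 4 5 9 2 10 13 7 6 8 11) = [0, 4, 10, 3, 5, 9, 8, 6, 11, 2, 13, 1, 12, 7]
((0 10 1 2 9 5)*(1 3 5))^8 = (10)(1 9 2) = ((0 10 3 5)(1 2 9))^8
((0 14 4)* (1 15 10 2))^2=(0 4 14)(1 10)(2 15)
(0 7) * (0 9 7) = (7 9) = [0, 1, 2, 3, 4, 5, 6, 9, 8, 7]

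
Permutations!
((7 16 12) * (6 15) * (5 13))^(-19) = (5 13)(6 15)(7 12 16)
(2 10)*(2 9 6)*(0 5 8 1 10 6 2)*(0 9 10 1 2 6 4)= (10)(0 5 8 2 4)(6 9)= [5, 1, 4, 3, 0, 8, 9, 7, 2, 6, 10]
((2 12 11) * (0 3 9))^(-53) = (0 3 9)(2 12 11)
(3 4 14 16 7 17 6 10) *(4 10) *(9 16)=(3 10)(4 14 9 16 7 17 6)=[0, 1, 2, 10, 14, 5, 4, 17, 8, 16, 3, 11, 12, 13, 9, 15, 7, 6]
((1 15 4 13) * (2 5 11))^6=((1 15 4 13)(2 5 11))^6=(1 4)(13 15)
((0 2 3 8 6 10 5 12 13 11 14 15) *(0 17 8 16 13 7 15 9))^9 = (0 2 3 16 13 11 14 9)(5 12 7 15 17 8 6 10)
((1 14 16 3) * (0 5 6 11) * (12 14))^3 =((0 5 6 11)(1 12 14 16 3))^3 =(0 11 6 5)(1 16 12 3 14)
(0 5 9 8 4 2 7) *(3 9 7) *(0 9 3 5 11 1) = [11, 0, 5, 3, 2, 7, 6, 9, 4, 8, 10, 1] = (0 11 1)(2 5 7 9 8 4)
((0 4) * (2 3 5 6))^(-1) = (0 4)(2 6 5 3)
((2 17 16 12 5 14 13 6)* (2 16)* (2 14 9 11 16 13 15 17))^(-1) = (5 12 16 11 9)(6 13)(14 17 15)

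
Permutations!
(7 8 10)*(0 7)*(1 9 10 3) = (0 7 8 3 1 9 10) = [7, 9, 2, 1, 4, 5, 6, 8, 3, 10, 0]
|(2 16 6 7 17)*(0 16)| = |(0 16 6 7 17 2)| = 6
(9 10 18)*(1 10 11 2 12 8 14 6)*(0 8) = [8, 10, 12, 3, 4, 5, 1, 7, 14, 11, 18, 2, 0, 13, 6, 15, 16, 17, 9] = (0 8 14 6 1 10 18 9 11 2 12)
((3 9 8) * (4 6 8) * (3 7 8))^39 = (3 6 4 9)(7 8)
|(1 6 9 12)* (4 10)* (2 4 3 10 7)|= |(1 6 9 12)(2 4 7)(3 10)|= 12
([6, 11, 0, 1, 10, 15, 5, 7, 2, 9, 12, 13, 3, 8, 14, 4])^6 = [12, 6, 10, 0, 13, 1, 3, 7, 4, 9, 8, 5, 2, 15, 14, 11]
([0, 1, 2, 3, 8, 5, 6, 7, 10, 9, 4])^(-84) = (10)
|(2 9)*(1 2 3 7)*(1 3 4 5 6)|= |(1 2 9 4 5 6)(3 7)|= 6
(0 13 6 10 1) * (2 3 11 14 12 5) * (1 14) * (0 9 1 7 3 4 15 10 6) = [13, 9, 4, 11, 15, 2, 6, 3, 8, 1, 14, 7, 5, 0, 12, 10] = (0 13)(1 9)(2 4 15 10 14 12 5)(3 11 7)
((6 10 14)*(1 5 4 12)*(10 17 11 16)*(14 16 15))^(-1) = (1 12 4 5)(6 14 15 11 17)(10 16)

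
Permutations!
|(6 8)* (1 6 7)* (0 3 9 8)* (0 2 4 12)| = 10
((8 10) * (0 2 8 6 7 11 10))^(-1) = (0 8 2)(6 10 11 7)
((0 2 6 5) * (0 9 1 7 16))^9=(0 2 6 5 9 1 7 16)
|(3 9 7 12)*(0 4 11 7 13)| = 8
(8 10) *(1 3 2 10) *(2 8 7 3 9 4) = (1 9 4 2 10 7 3 8) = [0, 9, 10, 8, 2, 5, 6, 3, 1, 4, 7]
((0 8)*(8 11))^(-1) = (0 8 11)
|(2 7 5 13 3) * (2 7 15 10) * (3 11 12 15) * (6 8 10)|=11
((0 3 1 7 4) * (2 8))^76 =(8)(0 3 1 7 4)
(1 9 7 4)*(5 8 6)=(1 9 7 4)(5 8 6)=[0, 9, 2, 3, 1, 8, 5, 4, 6, 7]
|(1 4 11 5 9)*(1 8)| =6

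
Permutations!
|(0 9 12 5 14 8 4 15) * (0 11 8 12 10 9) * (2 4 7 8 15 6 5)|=6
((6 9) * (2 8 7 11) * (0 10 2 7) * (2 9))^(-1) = (0 8 2 6 9 10)(7 11)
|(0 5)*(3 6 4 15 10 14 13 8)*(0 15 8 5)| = 20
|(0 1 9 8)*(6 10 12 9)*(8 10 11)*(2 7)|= |(0 1 6 11 8)(2 7)(9 10 12)|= 30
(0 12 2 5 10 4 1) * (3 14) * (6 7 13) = (0 12 2 5 10 4 1)(3 14)(6 7 13) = [12, 0, 5, 14, 1, 10, 7, 13, 8, 9, 4, 11, 2, 6, 3]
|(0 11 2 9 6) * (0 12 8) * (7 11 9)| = 15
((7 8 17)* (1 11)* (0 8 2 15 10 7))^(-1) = (0 17 8)(1 11)(2 7 10 15) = ((0 8 17)(1 11)(2 15 10 7))^(-1)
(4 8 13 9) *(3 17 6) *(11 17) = (3 11 17 6)(4 8 13 9) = [0, 1, 2, 11, 8, 5, 3, 7, 13, 4, 10, 17, 12, 9, 14, 15, 16, 6]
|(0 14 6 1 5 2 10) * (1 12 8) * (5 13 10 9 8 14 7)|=9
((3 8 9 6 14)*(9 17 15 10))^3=(3 15 6 8 10 14 17 9)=((3 8 17 15 10 9 6 14))^3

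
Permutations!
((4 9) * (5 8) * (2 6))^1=((2 6)(4 9)(5 8))^1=(2 6)(4 9)(5 8)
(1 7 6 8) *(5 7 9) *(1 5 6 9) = (5 7 9 6 8) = [0, 1, 2, 3, 4, 7, 8, 9, 5, 6]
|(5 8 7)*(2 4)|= 6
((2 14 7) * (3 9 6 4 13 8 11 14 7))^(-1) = ((2 7)(3 9 6 4 13 8 11 14))^(-1) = (2 7)(3 14 11 8 13 4 6 9)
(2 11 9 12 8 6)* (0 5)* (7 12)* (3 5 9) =(0 9 7 12 8 6 2 11 3 5) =[9, 1, 11, 5, 4, 0, 2, 12, 6, 7, 10, 3, 8]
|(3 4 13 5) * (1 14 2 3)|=|(1 14 2 3 4 13 5)|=7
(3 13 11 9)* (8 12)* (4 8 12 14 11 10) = (3 13 10 4 8 14 11 9) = [0, 1, 2, 13, 8, 5, 6, 7, 14, 3, 4, 9, 12, 10, 11]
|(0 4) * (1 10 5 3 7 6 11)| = |(0 4)(1 10 5 3 7 6 11)| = 14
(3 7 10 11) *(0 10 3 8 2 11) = (0 10)(2 11 8)(3 7) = [10, 1, 11, 7, 4, 5, 6, 3, 2, 9, 0, 8]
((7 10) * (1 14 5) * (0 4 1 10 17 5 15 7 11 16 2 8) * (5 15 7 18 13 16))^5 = ((0 4 1 14 7 17 15 18 13 16 2 8)(5 10 11))^5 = (0 17 2 14 13 4 15 8 7 16 1 18)(5 11 10)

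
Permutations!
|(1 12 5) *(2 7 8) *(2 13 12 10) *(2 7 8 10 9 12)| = 12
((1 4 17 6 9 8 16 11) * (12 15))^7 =((1 4 17 6 9 8 16 11)(12 15))^7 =(1 11 16 8 9 6 17 4)(12 15)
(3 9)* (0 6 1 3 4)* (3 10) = (0 6 1 10 3 9 4) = [6, 10, 2, 9, 0, 5, 1, 7, 8, 4, 3]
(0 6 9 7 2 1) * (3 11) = [6, 0, 1, 11, 4, 5, 9, 2, 8, 7, 10, 3] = (0 6 9 7 2 1)(3 11)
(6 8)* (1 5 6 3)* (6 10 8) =(1 5 10 8 3) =[0, 5, 2, 1, 4, 10, 6, 7, 3, 9, 8]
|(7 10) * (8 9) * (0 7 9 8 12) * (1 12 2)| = 7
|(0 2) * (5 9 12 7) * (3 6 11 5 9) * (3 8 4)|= |(0 2)(3 6 11 5 8 4)(7 9 12)|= 6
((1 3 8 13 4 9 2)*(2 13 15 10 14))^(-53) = (1 15 2 8 14 3 10)(4 9 13)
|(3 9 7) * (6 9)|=4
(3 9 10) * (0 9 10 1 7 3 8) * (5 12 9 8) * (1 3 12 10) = [8, 7, 2, 1, 4, 10, 6, 12, 0, 3, 5, 11, 9] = (0 8)(1 7 12 9 3)(5 10)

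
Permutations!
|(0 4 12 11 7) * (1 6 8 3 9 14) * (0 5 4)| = 30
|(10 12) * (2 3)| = 2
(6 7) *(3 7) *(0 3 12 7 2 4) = [3, 1, 4, 2, 0, 5, 12, 6, 8, 9, 10, 11, 7] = (0 3 2 4)(6 12 7)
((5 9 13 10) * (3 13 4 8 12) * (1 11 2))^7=(1 11 2)(3 12 8 4 9 5 10 13)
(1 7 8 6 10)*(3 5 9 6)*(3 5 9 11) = (1 7 8 5 11 3 9 6 10) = [0, 7, 2, 9, 4, 11, 10, 8, 5, 6, 1, 3]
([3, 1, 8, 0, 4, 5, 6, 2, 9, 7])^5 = (0 3)(2 8 9 7)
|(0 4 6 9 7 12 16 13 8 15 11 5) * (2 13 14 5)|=45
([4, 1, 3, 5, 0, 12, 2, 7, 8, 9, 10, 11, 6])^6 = [0, 1, 3, 5, 4, 12, 2, 7, 8, 9, 10, 11, 6]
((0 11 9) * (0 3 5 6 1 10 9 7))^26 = (0 7 11)(1 9 5)(3 6 10)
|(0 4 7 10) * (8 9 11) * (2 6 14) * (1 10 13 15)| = 21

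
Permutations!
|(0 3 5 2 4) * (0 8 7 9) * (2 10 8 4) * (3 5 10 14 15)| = |(0 5 14 15 3 10 8 7 9)| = 9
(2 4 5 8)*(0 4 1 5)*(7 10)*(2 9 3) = (0 4)(1 5 8 9 3 2)(7 10) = [4, 5, 1, 2, 0, 8, 6, 10, 9, 3, 7]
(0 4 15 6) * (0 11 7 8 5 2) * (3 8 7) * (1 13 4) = (0 1 13 4 15 6 11 3 8 5 2) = [1, 13, 0, 8, 15, 2, 11, 7, 5, 9, 10, 3, 12, 4, 14, 6]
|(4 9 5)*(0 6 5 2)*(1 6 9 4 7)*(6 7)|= 6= |(0 9 2)(1 7)(5 6)|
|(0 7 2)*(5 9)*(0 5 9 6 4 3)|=|(9)(0 7 2 5 6 4 3)|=7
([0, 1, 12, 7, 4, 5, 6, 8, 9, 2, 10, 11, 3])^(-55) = (2 9 8 7 3 12)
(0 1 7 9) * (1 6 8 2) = (0 6 8 2 1 7 9) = [6, 7, 1, 3, 4, 5, 8, 9, 2, 0]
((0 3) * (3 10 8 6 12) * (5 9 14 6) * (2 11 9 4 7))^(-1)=((0 10 8 5 4 7 2 11 9 14 6 12 3))^(-1)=(0 3 12 6 14 9 11 2 7 4 5 8 10)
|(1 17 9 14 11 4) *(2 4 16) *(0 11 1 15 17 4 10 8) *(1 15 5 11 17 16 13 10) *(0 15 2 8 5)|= 84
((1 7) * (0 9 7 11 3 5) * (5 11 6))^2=(11)(0 7 6)(1 5 9)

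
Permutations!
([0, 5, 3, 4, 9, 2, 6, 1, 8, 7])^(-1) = [0, 7, 5, 2, 3, 1, 6, 9, 8, 4]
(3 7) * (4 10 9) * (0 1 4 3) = [1, 4, 2, 7, 10, 5, 6, 0, 8, 3, 9] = (0 1 4 10 9 3 7)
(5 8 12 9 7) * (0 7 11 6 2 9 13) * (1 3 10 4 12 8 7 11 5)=(0 11 6 2 9 5 7 1 3 10 4 12 13)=[11, 3, 9, 10, 12, 7, 2, 1, 8, 5, 4, 6, 13, 0]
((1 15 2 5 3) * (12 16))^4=((1 15 2 5 3)(12 16))^4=(16)(1 3 5 2 15)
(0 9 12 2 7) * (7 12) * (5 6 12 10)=[9, 1, 10, 3, 4, 6, 12, 0, 8, 7, 5, 11, 2]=(0 9 7)(2 10 5 6 12)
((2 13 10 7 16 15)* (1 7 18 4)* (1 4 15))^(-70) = (18)(1 16 7)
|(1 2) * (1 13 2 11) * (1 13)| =4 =|(1 11 13 2)|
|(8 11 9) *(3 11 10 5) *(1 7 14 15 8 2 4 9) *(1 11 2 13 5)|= |(1 7 14 15 8 10)(2 4 9 13 5 3)|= 6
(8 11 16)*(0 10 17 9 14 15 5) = [10, 1, 2, 3, 4, 0, 6, 7, 11, 14, 17, 16, 12, 13, 15, 5, 8, 9] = (0 10 17 9 14 15 5)(8 11 16)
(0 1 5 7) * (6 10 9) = (0 1 5 7)(6 10 9) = [1, 5, 2, 3, 4, 7, 10, 0, 8, 6, 9]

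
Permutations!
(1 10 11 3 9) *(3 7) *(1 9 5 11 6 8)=[0, 10, 2, 5, 4, 11, 8, 3, 1, 9, 6, 7]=(1 10 6 8)(3 5 11 7)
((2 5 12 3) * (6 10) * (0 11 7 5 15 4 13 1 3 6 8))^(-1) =((0 11 7 5 12 6 10 8)(1 3 2 15 4 13))^(-1) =(0 8 10 6 12 5 7 11)(1 13 4 15 2 3)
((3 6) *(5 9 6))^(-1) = ((3 5 9 6))^(-1) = (3 6 9 5)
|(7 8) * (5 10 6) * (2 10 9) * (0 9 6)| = |(0 9 2 10)(5 6)(7 8)| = 4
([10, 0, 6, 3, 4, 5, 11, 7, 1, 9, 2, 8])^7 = [0, 1, 2, 3, 4, 5, 6, 7, 8, 9, 10, 11]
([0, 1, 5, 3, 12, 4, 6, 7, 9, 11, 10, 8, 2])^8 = (12)(8 11 9)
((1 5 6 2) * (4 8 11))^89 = (1 5 6 2)(4 11 8)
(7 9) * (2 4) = [0, 1, 4, 3, 2, 5, 6, 9, 8, 7] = (2 4)(7 9)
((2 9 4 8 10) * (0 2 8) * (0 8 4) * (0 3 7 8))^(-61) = (0 3 10 2 7 4 9 8)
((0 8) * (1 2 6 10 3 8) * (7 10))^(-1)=(0 8 3 10 7 6 2 1)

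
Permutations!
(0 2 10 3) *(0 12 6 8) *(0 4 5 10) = [2, 1, 0, 12, 5, 10, 8, 7, 4, 9, 3, 11, 6] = (0 2)(3 12 6 8 4 5 10)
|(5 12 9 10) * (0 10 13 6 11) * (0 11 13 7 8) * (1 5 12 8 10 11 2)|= |(0 11 2 1 5 8)(6 13)(7 10 12 9)|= 12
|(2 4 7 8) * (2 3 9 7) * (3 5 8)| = 6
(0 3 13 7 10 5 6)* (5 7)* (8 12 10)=(0 3 13 5 6)(7 8 12 10)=[3, 1, 2, 13, 4, 6, 0, 8, 12, 9, 7, 11, 10, 5]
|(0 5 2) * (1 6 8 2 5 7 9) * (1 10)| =8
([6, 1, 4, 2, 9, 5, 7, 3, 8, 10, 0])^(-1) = (0 10 9 4 2 3 7 6)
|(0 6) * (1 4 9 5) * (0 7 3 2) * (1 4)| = 15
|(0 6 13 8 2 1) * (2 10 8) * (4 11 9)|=|(0 6 13 2 1)(4 11 9)(8 10)|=30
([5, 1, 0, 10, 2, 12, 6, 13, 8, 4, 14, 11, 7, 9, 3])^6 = [4, 1, 9, 3, 13, 2, 6, 5, 8, 7, 10, 11, 0, 12, 14]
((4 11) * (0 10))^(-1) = (0 10)(4 11)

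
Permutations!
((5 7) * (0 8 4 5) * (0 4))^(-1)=((0 8)(4 5 7))^(-1)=(0 8)(4 7 5)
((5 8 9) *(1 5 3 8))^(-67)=((1 5)(3 8 9))^(-67)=(1 5)(3 9 8)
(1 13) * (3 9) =(1 13)(3 9) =[0, 13, 2, 9, 4, 5, 6, 7, 8, 3, 10, 11, 12, 1]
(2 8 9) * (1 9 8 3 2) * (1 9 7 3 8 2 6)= (9)(1 7 3 6)(2 8)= [0, 7, 8, 6, 4, 5, 1, 3, 2, 9]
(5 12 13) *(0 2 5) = (0 2 5 12 13) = [2, 1, 5, 3, 4, 12, 6, 7, 8, 9, 10, 11, 13, 0]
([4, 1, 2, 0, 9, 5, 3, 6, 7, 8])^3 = [8, 1, 2, 9, 7, 5, 4, 0, 3, 6]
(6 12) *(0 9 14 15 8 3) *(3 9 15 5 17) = (0 15 8 9 14 5 17 3)(6 12) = [15, 1, 2, 0, 4, 17, 12, 7, 9, 14, 10, 11, 6, 13, 5, 8, 16, 3]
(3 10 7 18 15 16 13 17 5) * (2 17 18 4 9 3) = (2 17 5)(3 10 7 4 9)(13 18 15 16) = [0, 1, 17, 10, 9, 2, 6, 4, 8, 3, 7, 11, 12, 18, 14, 16, 13, 5, 15]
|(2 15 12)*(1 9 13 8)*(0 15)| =4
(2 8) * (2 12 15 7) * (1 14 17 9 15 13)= [0, 14, 8, 3, 4, 5, 6, 2, 12, 15, 10, 11, 13, 1, 17, 7, 16, 9]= (1 14 17 9 15 7 2 8 12 13)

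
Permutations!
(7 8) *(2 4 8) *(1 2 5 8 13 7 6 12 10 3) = (1 2 4 13 7 5 8 6 12 10 3) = [0, 2, 4, 1, 13, 8, 12, 5, 6, 9, 3, 11, 10, 7]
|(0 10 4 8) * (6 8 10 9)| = 4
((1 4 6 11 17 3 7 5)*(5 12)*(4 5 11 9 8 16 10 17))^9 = (1 5)(3 10 8 6 11 7 17 16 9 4 12)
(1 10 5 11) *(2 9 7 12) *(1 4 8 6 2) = (1 10 5 11 4 8 6 2 9 7 12) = [0, 10, 9, 3, 8, 11, 2, 12, 6, 7, 5, 4, 1]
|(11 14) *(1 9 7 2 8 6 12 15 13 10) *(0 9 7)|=|(0 9)(1 7 2 8 6 12 15 13 10)(11 14)|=18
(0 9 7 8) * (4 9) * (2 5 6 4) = [2, 1, 5, 3, 9, 6, 4, 8, 0, 7] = (0 2 5 6 4 9 7 8)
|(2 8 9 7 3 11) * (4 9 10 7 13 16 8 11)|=|(2 11)(3 4 9 13 16 8 10 7)|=8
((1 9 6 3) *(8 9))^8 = ((1 8 9 6 3))^8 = (1 6 8 3 9)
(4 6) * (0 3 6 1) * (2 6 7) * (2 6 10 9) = (0 3 7 6 4 1)(2 10 9) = [3, 0, 10, 7, 1, 5, 4, 6, 8, 2, 9]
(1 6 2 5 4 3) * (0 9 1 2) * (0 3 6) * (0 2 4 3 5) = (0 9 1 2)(3 4 6 5) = [9, 2, 0, 4, 6, 3, 5, 7, 8, 1]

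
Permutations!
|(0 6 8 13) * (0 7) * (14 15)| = 10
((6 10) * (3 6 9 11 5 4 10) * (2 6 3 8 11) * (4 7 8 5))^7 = (2 10 11 7 6 9 4 8 5)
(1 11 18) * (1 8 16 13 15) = (1 11 18 8 16 13 15) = [0, 11, 2, 3, 4, 5, 6, 7, 16, 9, 10, 18, 12, 15, 14, 1, 13, 17, 8]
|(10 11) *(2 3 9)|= |(2 3 9)(10 11)|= 6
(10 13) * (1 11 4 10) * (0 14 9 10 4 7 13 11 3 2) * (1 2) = (0 14 9 10 11 7 13 2)(1 3) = [14, 3, 0, 1, 4, 5, 6, 13, 8, 10, 11, 7, 12, 2, 9]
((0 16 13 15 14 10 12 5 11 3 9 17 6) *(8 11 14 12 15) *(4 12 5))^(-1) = (0 6 17 9 3 11 8 13 16)(4 12)(5 15 10 14) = ((0 16 13 8 11 3 9 17 6)(4 12)(5 14 10 15))^(-1)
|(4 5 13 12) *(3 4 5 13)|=|(3 4 13 12 5)|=5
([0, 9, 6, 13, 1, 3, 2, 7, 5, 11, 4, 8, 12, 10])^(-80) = [0, 9, 2, 13, 1, 3, 6, 7, 5, 11, 4, 8, 12, 10]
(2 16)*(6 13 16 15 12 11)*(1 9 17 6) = (1 9 17 6 13 16 2 15 12 11) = [0, 9, 15, 3, 4, 5, 13, 7, 8, 17, 10, 1, 11, 16, 14, 12, 2, 6]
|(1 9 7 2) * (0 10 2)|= 6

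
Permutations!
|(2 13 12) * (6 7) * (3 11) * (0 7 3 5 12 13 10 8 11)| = 12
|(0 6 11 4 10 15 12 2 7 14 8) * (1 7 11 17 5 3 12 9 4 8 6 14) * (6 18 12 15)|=|(0 14 18 12 2 11 8)(1 7)(3 15 9 4 10 6 17 5)|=56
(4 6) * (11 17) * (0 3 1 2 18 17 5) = (0 3 1 2 18 17 11 5)(4 6) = [3, 2, 18, 1, 6, 0, 4, 7, 8, 9, 10, 5, 12, 13, 14, 15, 16, 11, 17]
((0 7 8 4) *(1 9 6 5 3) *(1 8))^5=((0 7 1 9 6 5 3 8 4))^5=(0 5 7 3 1 8 9 4 6)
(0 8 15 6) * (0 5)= [8, 1, 2, 3, 4, 0, 5, 7, 15, 9, 10, 11, 12, 13, 14, 6]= (0 8 15 6 5)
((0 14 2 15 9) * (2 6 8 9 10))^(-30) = (15) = ((0 14 6 8 9)(2 15 10))^(-30)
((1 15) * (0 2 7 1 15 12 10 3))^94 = ((15)(0 2 7 1 12 10 3))^94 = (15)(0 1 3 7 10 2 12)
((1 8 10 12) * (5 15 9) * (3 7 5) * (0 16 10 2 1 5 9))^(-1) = (0 15 5 12 10 16)(1 2 8)(3 9 7) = ((0 16 10 12 5 15)(1 8 2)(3 7 9))^(-1)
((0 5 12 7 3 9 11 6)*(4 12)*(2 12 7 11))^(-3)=(0 12 3 5 11 9 4 6 2 7)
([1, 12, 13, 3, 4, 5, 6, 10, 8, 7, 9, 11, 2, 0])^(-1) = (0 13 2 12 1)(7 9 10)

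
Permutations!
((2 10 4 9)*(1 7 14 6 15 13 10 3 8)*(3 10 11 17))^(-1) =((1 7 14 6 15 13 11 17 3 8)(2 10 4 9))^(-1) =(1 8 3 17 11 13 15 6 14 7)(2 9 4 10)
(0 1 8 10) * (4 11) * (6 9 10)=[1, 8, 2, 3, 11, 5, 9, 7, 6, 10, 0, 4]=(0 1 8 6 9 10)(4 11)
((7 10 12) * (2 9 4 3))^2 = (2 4)(3 9)(7 12 10)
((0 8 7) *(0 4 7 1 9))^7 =(0 9 1 8)(4 7)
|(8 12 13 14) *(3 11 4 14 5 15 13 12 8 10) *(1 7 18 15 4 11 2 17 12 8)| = 14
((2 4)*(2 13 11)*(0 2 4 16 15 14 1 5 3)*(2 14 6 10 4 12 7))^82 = ((0 14 1 5 3)(2 16 15 6 10 4 13 11 12 7))^82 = (0 1 3 14 5)(2 15 10 13 12)(4 11 7 16 6)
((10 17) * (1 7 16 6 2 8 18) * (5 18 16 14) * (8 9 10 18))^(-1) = (1 18 17 10 9 2 6 16 8 5 14 7)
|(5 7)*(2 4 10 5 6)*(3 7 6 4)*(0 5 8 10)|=|(0 5 6 2 3 7 4)(8 10)|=14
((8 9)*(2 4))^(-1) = (2 4)(8 9)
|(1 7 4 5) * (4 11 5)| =|(1 7 11 5)| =4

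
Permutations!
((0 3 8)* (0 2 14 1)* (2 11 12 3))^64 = (14)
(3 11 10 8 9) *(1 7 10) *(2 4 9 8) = (1 7 10 2 4 9 3 11) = [0, 7, 4, 11, 9, 5, 6, 10, 8, 3, 2, 1]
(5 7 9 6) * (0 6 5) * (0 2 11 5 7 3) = (0 6 2 11 5 3)(7 9) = [6, 1, 11, 0, 4, 3, 2, 9, 8, 7, 10, 5]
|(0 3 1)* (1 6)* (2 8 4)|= 12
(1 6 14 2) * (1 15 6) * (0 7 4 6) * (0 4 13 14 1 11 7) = [0, 11, 15, 3, 6, 5, 1, 13, 8, 9, 10, 7, 12, 14, 2, 4] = (1 11 7 13 14 2 15 4 6)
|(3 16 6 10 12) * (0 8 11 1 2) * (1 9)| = |(0 8 11 9 1 2)(3 16 6 10 12)| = 30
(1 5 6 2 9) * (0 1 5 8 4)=(0 1 8 4)(2 9 5 6)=[1, 8, 9, 3, 0, 6, 2, 7, 4, 5]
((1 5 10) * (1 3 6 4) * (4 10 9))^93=(10)(1 5 9 4)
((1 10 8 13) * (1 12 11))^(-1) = (1 11 12 13 8 10)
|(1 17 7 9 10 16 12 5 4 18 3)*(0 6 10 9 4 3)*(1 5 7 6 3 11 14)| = 14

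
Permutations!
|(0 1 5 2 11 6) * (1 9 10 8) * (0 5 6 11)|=8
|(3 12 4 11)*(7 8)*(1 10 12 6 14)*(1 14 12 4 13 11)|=|(14)(1 10 4)(3 6 12 13 11)(7 8)|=30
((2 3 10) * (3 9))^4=(10)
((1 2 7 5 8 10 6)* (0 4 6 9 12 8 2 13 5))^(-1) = ((0 4 6 1 13 5 2 7)(8 10 9 12))^(-1) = (0 7 2 5 13 1 6 4)(8 12 9 10)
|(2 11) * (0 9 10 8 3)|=|(0 9 10 8 3)(2 11)|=10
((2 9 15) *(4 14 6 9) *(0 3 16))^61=(0 3 16)(2 4 14 6 9 15)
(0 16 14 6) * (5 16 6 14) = [6, 1, 2, 3, 4, 16, 0, 7, 8, 9, 10, 11, 12, 13, 14, 15, 5] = (0 6)(5 16)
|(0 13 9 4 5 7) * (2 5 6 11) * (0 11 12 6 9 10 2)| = 14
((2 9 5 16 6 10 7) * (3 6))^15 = (2 7 10 6 3 16 5 9)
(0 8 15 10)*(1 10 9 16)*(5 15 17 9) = (0 8 17 9 16 1 10)(5 15) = [8, 10, 2, 3, 4, 15, 6, 7, 17, 16, 0, 11, 12, 13, 14, 5, 1, 9]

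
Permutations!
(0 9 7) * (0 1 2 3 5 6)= (0 9 7 1 2 3 5 6)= [9, 2, 3, 5, 4, 6, 0, 1, 8, 7]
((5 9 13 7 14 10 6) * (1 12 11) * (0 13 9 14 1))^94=((0 13 7 1 12 11)(5 14 10 6))^94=(0 12 7)(1 13 11)(5 10)(6 14)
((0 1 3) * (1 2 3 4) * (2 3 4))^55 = ((0 3)(1 2 4))^55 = (0 3)(1 2 4)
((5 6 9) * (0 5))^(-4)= ((0 5 6 9))^(-4)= (9)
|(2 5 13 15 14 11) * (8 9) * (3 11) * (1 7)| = 14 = |(1 7)(2 5 13 15 14 3 11)(8 9)|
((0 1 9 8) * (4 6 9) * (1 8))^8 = (9)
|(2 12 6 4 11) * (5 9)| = |(2 12 6 4 11)(5 9)| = 10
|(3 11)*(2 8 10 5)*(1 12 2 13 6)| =8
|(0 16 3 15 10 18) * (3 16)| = |(0 3 15 10 18)| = 5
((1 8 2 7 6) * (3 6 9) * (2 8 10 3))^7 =((1 10 3 6)(2 7 9))^7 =(1 6 3 10)(2 7 9)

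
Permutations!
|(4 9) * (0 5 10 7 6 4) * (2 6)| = 8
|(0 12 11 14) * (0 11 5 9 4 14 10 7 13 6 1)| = 12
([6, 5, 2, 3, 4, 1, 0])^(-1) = (0 6)(1 5)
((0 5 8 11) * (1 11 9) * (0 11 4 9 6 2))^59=(11)(0 2 6 8 5)(1 9 4)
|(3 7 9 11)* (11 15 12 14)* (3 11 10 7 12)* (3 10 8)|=|(3 12 14 8)(7 9 15 10)|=4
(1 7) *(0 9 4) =(0 9 4)(1 7) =[9, 7, 2, 3, 0, 5, 6, 1, 8, 4]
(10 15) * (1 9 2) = (1 9 2)(10 15) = [0, 9, 1, 3, 4, 5, 6, 7, 8, 2, 15, 11, 12, 13, 14, 10]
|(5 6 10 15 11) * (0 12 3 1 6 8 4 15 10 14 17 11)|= 12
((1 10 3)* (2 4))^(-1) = ((1 10 3)(2 4))^(-1) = (1 3 10)(2 4)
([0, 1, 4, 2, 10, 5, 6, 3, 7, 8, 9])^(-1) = [0, 1, 3, 7, 2, 5, 6, 8, 9, 10, 4]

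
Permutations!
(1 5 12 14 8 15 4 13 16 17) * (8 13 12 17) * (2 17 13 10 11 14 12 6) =(1 5 13 16 8 15 4 6 2 17)(10 11 14) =[0, 5, 17, 3, 6, 13, 2, 7, 15, 9, 11, 14, 12, 16, 10, 4, 8, 1]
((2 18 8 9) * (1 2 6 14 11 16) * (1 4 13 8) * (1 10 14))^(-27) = (1 8 16 10)(2 9 4 14)(6 13 11 18)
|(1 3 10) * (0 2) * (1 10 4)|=6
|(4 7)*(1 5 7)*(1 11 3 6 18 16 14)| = |(1 5 7 4 11 3 6 18 16 14)| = 10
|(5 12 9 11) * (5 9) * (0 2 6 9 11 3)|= |(0 2 6 9 3)(5 12)|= 10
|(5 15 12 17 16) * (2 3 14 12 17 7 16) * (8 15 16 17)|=6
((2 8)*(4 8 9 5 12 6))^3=((2 9 5 12 6 4 8))^3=(2 12 8 5 4 9 6)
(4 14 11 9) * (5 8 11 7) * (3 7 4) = [0, 1, 2, 7, 14, 8, 6, 5, 11, 3, 10, 9, 12, 13, 4] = (3 7 5 8 11 9)(4 14)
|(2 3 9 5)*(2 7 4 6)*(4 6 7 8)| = 8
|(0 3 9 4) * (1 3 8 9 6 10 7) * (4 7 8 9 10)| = 14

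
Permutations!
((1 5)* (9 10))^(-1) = ((1 5)(9 10))^(-1) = (1 5)(9 10)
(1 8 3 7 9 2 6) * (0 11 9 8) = (0 11 9 2 6 1)(3 7 8) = [11, 0, 6, 7, 4, 5, 1, 8, 3, 2, 10, 9]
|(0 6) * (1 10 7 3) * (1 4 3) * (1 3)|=|(0 6)(1 10 7 3 4)|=10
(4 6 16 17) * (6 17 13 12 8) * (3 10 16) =[0, 1, 2, 10, 17, 5, 3, 7, 6, 9, 16, 11, 8, 12, 14, 15, 13, 4] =(3 10 16 13 12 8 6)(4 17)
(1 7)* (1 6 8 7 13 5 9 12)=[0, 13, 2, 3, 4, 9, 8, 6, 7, 12, 10, 11, 1, 5]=(1 13 5 9 12)(6 8 7)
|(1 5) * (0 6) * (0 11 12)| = 4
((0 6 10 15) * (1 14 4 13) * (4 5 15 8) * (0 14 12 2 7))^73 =((0 6 10 8 4 13 1 12 2 7)(5 15 14))^73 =(0 8 1 7 10 13 2 6 4 12)(5 15 14)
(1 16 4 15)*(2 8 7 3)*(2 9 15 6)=(1 16 4 6 2 8 7 3 9 15)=[0, 16, 8, 9, 6, 5, 2, 3, 7, 15, 10, 11, 12, 13, 14, 1, 4]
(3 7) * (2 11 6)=[0, 1, 11, 7, 4, 5, 2, 3, 8, 9, 10, 6]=(2 11 6)(3 7)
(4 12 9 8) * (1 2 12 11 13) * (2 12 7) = (1 12 9 8 4 11 13)(2 7) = [0, 12, 7, 3, 11, 5, 6, 2, 4, 8, 10, 13, 9, 1]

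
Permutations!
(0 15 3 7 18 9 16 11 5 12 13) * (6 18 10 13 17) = [15, 1, 2, 7, 4, 12, 18, 10, 8, 16, 13, 5, 17, 0, 14, 3, 11, 6, 9] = (0 15 3 7 10 13)(5 12 17 6 18 9 16 11)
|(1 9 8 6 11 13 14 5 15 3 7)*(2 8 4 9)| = 22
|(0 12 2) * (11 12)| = |(0 11 12 2)| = 4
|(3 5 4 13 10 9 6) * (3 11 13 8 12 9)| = |(3 5 4 8 12 9 6 11 13 10)| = 10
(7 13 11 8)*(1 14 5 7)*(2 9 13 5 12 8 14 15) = (1 15 2 9 13 11 14 12 8)(5 7) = [0, 15, 9, 3, 4, 7, 6, 5, 1, 13, 10, 14, 8, 11, 12, 2]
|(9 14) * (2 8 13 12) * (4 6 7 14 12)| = 9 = |(2 8 13 4 6 7 14 9 12)|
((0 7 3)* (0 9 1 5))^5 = (0 5 1 9 3 7)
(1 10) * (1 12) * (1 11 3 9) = (1 10 12 11 3 9) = [0, 10, 2, 9, 4, 5, 6, 7, 8, 1, 12, 3, 11]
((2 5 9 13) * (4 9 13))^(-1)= (2 13 5)(4 9)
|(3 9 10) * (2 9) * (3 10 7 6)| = |(10)(2 9 7 6 3)| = 5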